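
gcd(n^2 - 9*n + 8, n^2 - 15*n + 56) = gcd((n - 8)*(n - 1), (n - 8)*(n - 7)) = n - 8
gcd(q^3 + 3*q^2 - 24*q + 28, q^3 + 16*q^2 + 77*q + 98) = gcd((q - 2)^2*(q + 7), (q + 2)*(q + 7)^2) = q + 7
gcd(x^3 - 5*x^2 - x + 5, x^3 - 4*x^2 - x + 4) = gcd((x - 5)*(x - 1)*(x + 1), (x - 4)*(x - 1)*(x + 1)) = x^2 - 1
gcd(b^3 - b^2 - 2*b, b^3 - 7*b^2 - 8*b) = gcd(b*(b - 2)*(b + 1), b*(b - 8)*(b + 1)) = b^2 + b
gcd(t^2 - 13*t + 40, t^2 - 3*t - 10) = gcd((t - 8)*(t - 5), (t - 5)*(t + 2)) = t - 5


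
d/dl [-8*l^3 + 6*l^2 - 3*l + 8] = -24*l^2 + 12*l - 3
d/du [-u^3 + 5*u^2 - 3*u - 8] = -3*u^2 + 10*u - 3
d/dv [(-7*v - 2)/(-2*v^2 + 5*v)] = 2*(-7*v^2 - 4*v + 5)/(v^2*(4*v^2 - 20*v + 25))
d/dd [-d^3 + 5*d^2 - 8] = d*(10 - 3*d)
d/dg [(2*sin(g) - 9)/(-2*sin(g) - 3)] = -24*cos(g)/(2*sin(g) + 3)^2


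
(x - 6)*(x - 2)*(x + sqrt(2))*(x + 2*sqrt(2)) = x^4 - 8*x^3 + 3*sqrt(2)*x^3 - 24*sqrt(2)*x^2 + 16*x^2 - 32*x + 36*sqrt(2)*x + 48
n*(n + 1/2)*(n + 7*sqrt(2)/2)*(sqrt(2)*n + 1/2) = sqrt(2)*n^4 + sqrt(2)*n^3/2 + 15*n^3/2 + 7*sqrt(2)*n^2/4 + 15*n^2/4 + 7*sqrt(2)*n/8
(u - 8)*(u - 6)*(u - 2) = u^3 - 16*u^2 + 76*u - 96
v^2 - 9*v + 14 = (v - 7)*(v - 2)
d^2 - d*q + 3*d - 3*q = (d + 3)*(d - q)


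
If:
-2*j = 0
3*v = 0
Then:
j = 0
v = 0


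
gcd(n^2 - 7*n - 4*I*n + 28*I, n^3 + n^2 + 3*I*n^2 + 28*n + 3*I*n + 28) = n - 4*I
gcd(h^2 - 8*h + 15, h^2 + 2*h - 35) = h - 5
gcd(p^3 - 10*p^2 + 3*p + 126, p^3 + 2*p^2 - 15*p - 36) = p + 3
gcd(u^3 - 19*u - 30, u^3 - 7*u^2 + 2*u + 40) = u^2 - 3*u - 10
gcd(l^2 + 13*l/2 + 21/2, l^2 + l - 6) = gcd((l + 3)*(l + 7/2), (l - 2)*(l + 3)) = l + 3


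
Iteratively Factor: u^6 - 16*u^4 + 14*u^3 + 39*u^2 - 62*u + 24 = (u + 4)*(u^5 - 4*u^4 + 14*u^2 - 17*u + 6) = (u - 1)*(u + 4)*(u^4 - 3*u^3 - 3*u^2 + 11*u - 6) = (u - 1)^2*(u + 4)*(u^3 - 2*u^2 - 5*u + 6) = (u - 1)^3*(u + 4)*(u^2 - u - 6) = (u - 3)*(u - 1)^3*(u + 4)*(u + 2)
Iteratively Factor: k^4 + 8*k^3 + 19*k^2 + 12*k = (k + 1)*(k^3 + 7*k^2 + 12*k) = (k + 1)*(k + 3)*(k^2 + 4*k) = (k + 1)*(k + 3)*(k + 4)*(k)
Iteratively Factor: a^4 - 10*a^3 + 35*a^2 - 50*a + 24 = (a - 3)*(a^3 - 7*a^2 + 14*a - 8) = (a - 3)*(a - 2)*(a^2 - 5*a + 4) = (a - 4)*(a - 3)*(a - 2)*(a - 1)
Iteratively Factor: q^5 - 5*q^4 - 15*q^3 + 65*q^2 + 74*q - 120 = (q + 2)*(q^4 - 7*q^3 - q^2 + 67*q - 60) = (q - 1)*(q + 2)*(q^3 - 6*q^2 - 7*q + 60) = (q - 4)*(q - 1)*(q + 2)*(q^2 - 2*q - 15) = (q - 5)*(q - 4)*(q - 1)*(q + 2)*(q + 3)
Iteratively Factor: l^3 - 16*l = (l - 4)*(l^2 + 4*l) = l*(l - 4)*(l + 4)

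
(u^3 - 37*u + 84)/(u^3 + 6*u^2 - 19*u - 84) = (u - 3)/(u + 3)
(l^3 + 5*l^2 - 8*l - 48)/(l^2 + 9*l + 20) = (l^2 + l - 12)/(l + 5)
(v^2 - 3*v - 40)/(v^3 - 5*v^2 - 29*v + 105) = (v - 8)/(v^2 - 10*v + 21)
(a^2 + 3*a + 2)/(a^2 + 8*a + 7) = (a + 2)/(a + 7)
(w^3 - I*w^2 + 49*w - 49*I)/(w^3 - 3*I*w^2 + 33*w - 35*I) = (w + 7*I)/(w + 5*I)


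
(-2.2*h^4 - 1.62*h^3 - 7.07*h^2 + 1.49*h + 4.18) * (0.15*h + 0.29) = -0.33*h^5 - 0.881*h^4 - 1.5303*h^3 - 1.8268*h^2 + 1.0591*h + 1.2122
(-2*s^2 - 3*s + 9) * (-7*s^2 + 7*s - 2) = 14*s^4 + 7*s^3 - 80*s^2 + 69*s - 18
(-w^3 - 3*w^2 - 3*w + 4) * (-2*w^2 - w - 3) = 2*w^5 + 7*w^4 + 12*w^3 + 4*w^2 + 5*w - 12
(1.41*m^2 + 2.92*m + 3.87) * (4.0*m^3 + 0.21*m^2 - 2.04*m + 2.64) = 5.64*m^5 + 11.9761*m^4 + 13.2168*m^3 - 1.4217*m^2 - 0.186*m + 10.2168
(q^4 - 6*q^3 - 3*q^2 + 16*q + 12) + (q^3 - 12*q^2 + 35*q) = q^4 - 5*q^3 - 15*q^2 + 51*q + 12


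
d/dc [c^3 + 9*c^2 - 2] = 3*c*(c + 6)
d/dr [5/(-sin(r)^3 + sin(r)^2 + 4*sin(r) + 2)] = 5*(3*sin(r)^2 - 2*sin(r) - 4)*cos(r)/(-sin(r)^3 + sin(r)^2 + 4*sin(r) + 2)^2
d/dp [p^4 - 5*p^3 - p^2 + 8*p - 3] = 4*p^3 - 15*p^2 - 2*p + 8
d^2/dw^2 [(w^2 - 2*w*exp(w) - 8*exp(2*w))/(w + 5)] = 2*(-w^3*exp(w) - 16*w^2*exp(2*w) - 10*w^2*exp(w) - 144*w*exp(2*w) - 35*w*exp(w) - 328*exp(2*w) - 40*exp(w) + 25)/(w^3 + 15*w^2 + 75*w + 125)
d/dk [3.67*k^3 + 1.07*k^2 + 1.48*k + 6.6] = 11.01*k^2 + 2.14*k + 1.48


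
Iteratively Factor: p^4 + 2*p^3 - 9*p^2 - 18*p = (p + 3)*(p^3 - p^2 - 6*p) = (p - 3)*(p + 3)*(p^2 + 2*p) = p*(p - 3)*(p + 3)*(p + 2)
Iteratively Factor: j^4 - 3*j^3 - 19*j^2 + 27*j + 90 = (j + 2)*(j^3 - 5*j^2 - 9*j + 45) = (j + 2)*(j + 3)*(j^2 - 8*j + 15) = (j - 5)*(j + 2)*(j + 3)*(j - 3)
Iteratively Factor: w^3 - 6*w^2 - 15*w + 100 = (w - 5)*(w^2 - w - 20) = (w - 5)^2*(w + 4)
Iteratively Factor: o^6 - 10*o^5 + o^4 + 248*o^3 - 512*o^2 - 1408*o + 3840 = (o - 5)*(o^5 - 5*o^4 - 24*o^3 + 128*o^2 + 128*o - 768) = (o - 5)*(o - 4)*(o^4 - o^3 - 28*o^2 + 16*o + 192) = (o - 5)*(o - 4)^2*(o^3 + 3*o^2 - 16*o - 48) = (o - 5)*(o - 4)^3*(o^2 + 7*o + 12) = (o - 5)*(o - 4)^3*(o + 4)*(o + 3)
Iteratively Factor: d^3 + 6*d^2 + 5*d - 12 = (d + 4)*(d^2 + 2*d - 3) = (d + 3)*(d + 4)*(d - 1)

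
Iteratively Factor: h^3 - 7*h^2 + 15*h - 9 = (h - 1)*(h^2 - 6*h + 9) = (h - 3)*(h - 1)*(h - 3)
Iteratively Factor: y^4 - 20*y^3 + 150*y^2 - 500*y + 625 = (y - 5)*(y^3 - 15*y^2 + 75*y - 125) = (y - 5)^2*(y^2 - 10*y + 25) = (y - 5)^3*(y - 5)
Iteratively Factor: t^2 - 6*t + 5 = (t - 1)*(t - 5)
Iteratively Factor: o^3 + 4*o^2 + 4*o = (o)*(o^2 + 4*o + 4) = o*(o + 2)*(o + 2)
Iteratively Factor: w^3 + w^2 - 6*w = (w - 2)*(w^2 + 3*w) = (w - 2)*(w + 3)*(w)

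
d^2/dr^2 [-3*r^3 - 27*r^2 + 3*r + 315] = -18*r - 54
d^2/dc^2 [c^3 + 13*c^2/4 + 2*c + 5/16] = 6*c + 13/2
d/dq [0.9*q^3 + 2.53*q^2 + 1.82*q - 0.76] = 2.7*q^2 + 5.06*q + 1.82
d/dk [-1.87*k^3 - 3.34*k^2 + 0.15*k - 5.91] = -5.61*k^2 - 6.68*k + 0.15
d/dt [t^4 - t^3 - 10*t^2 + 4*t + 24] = 4*t^3 - 3*t^2 - 20*t + 4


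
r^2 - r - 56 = (r - 8)*(r + 7)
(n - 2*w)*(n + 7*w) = n^2 + 5*n*w - 14*w^2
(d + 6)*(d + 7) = d^2 + 13*d + 42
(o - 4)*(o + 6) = o^2 + 2*o - 24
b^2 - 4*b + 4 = (b - 2)^2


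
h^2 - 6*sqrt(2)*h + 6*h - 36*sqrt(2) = (h + 6)*(h - 6*sqrt(2))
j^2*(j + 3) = j^3 + 3*j^2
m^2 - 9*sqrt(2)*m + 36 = (m - 6*sqrt(2))*(m - 3*sqrt(2))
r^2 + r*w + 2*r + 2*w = (r + 2)*(r + w)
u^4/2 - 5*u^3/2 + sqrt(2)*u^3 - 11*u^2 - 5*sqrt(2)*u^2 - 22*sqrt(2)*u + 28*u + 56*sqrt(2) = (u/2 + sqrt(2))*(u - 7)*(u - 2)*(u + 4)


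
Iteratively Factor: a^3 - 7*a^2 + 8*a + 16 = (a - 4)*(a^2 - 3*a - 4) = (a - 4)^2*(a + 1)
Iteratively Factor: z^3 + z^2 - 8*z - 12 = (z - 3)*(z^2 + 4*z + 4) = (z - 3)*(z + 2)*(z + 2)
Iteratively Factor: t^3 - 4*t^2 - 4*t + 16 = (t - 4)*(t^2 - 4) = (t - 4)*(t + 2)*(t - 2)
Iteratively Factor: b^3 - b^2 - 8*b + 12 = (b - 2)*(b^2 + b - 6) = (b - 2)^2*(b + 3)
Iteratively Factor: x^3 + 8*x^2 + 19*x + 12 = (x + 3)*(x^2 + 5*x + 4) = (x + 3)*(x + 4)*(x + 1)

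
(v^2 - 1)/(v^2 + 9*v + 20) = (v^2 - 1)/(v^2 + 9*v + 20)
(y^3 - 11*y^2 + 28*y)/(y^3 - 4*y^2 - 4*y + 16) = y*(y - 7)/(y^2 - 4)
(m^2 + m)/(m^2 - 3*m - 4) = m/(m - 4)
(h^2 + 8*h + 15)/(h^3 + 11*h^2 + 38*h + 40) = (h + 3)/(h^2 + 6*h + 8)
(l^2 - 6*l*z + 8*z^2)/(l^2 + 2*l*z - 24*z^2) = (l - 2*z)/(l + 6*z)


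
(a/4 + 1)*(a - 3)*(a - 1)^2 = a^4/4 - a^3/4 - 13*a^2/4 + 25*a/4 - 3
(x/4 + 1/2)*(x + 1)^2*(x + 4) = x^4/4 + 2*x^3 + 21*x^2/4 + 11*x/2 + 2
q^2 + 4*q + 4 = (q + 2)^2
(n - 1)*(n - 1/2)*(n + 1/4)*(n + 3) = n^4 + 7*n^3/4 - 29*n^2/8 + n/2 + 3/8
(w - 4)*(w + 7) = w^2 + 3*w - 28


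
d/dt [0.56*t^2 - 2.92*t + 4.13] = 1.12*t - 2.92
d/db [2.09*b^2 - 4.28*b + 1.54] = 4.18*b - 4.28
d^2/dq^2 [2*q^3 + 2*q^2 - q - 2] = 12*q + 4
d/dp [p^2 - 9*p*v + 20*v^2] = 2*p - 9*v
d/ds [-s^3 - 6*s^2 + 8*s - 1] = -3*s^2 - 12*s + 8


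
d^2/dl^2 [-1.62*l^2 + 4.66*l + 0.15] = -3.24000000000000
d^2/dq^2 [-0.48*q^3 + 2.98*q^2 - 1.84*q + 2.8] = 5.96 - 2.88*q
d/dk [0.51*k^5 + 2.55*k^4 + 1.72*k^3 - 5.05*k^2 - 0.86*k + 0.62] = 2.55*k^4 + 10.2*k^3 + 5.16*k^2 - 10.1*k - 0.86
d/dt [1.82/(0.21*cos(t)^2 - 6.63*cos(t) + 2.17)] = (0.7644*cos(t) - 12.0666)*sin(t)/(0.21*cos(t)^2 - 6.63*cos(t) + 2.17)^2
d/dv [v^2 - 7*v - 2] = 2*v - 7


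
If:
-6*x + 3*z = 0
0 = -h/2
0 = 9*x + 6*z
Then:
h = 0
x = 0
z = 0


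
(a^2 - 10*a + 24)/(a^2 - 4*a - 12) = (a - 4)/(a + 2)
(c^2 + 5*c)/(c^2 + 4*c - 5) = c/(c - 1)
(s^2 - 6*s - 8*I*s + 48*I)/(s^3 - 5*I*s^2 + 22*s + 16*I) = (s - 6)/(s^2 + 3*I*s - 2)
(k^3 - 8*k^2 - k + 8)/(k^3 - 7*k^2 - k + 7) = (k - 8)/(k - 7)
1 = 1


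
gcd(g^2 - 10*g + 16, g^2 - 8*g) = g - 8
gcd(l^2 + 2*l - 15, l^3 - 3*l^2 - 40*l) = l + 5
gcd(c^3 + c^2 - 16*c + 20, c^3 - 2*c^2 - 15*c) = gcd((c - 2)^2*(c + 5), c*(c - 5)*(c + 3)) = 1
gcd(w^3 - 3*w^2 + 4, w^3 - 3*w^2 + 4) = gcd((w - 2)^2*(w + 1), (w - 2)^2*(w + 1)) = w^3 - 3*w^2 + 4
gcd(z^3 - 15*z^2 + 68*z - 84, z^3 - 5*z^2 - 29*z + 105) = z - 7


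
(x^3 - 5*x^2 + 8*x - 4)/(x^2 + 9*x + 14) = (x^3 - 5*x^2 + 8*x - 4)/(x^2 + 9*x + 14)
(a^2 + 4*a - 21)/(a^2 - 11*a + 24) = (a + 7)/(a - 8)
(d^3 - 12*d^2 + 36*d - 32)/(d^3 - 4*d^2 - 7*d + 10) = (d^3 - 12*d^2 + 36*d - 32)/(d^3 - 4*d^2 - 7*d + 10)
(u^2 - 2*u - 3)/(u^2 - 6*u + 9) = (u + 1)/(u - 3)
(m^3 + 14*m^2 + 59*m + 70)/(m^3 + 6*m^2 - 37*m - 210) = (m + 2)/(m - 6)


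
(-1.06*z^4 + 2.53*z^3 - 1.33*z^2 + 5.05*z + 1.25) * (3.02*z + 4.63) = -3.2012*z^5 + 2.7328*z^4 + 7.6973*z^3 + 9.0931*z^2 + 27.1565*z + 5.7875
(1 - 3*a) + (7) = 8 - 3*a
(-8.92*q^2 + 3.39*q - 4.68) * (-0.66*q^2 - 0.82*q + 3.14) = 5.8872*q^4 + 5.077*q^3 - 27.6998*q^2 + 14.4822*q - 14.6952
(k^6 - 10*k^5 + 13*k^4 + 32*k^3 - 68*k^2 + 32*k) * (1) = k^6 - 10*k^5 + 13*k^4 + 32*k^3 - 68*k^2 + 32*k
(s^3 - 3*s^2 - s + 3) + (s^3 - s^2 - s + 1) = 2*s^3 - 4*s^2 - 2*s + 4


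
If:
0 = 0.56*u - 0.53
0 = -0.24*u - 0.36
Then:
No Solution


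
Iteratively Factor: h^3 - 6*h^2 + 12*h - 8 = (h - 2)*(h^2 - 4*h + 4) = (h - 2)^2*(h - 2)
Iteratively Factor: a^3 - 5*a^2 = (a)*(a^2 - 5*a) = a*(a - 5)*(a)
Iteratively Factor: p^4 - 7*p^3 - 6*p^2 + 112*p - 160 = (p - 2)*(p^3 - 5*p^2 - 16*p + 80) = (p - 5)*(p - 2)*(p^2 - 16) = (p - 5)*(p - 2)*(p + 4)*(p - 4)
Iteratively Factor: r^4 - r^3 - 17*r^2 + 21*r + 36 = (r - 3)*(r^3 + 2*r^2 - 11*r - 12) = (r - 3)*(r + 4)*(r^2 - 2*r - 3) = (r - 3)*(r + 1)*(r + 4)*(r - 3)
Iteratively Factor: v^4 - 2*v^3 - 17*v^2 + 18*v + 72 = (v + 2)*(v^3 - 4*v^2 - 9*v + 36) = (v + 2)*(v + 3)*(v^2 - 7*v + 12) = (v - 4)*(v + 2)*(v + 3)*(v - 3)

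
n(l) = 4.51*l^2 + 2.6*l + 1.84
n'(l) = 9.02*l + 2.6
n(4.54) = 106.60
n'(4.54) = 43.55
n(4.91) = 123.33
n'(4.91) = 46.89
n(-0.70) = 2.23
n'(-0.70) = -3.71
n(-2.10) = 16.27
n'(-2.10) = -16.34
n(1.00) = 8.95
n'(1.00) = 11.62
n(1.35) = 13.57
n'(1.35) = 14.78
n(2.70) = 41.74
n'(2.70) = 26.95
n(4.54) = 106.60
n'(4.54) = 43.55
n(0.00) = 1.84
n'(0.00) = 2.60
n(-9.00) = 343.75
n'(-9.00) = -78.58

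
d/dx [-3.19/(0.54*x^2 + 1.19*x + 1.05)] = (3.4452*x + 3.7961)/(0.54*x^2 + 1.19*x + 1.05)^2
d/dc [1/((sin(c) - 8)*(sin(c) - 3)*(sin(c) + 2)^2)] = (-4*sin(c)^2 + 29*sin(c) - 26)*cos(c)/((sin(c) - 8)^2*(sin(c) - 3)^2*(sin(c) + 2)^3)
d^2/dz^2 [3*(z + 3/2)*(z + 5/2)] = 6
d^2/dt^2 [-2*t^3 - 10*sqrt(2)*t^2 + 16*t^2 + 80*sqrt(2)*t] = -12*t - 20*sqrt(2) + 32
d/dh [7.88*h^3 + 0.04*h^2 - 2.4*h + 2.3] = 23.64*h^2 + 0.08*h - 2.4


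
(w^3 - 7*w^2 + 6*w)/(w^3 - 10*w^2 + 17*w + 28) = w*(w^2 - 7*w + 6)/(w^3 - 10*w^2 + 17*w + 28)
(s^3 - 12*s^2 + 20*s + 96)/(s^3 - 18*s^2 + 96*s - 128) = (s^2 - 4*s - 12)/(s^2 - 10*s + 16)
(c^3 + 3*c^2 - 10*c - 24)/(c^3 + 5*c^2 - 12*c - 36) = (c + 4)/(c + 6)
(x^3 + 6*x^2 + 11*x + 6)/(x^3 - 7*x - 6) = (x + 3)/(x - 3)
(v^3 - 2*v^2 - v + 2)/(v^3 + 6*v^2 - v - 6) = (v - 2)/(v + 6)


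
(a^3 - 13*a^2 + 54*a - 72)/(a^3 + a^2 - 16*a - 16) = (a^2 - 9*a + 18)/(a^2 + 5*a + 4)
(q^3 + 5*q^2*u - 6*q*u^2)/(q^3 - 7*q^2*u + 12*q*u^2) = (q^2 + 5*q*u - 6*u^2)/(q^2 - 7*q*u + 12*u^2)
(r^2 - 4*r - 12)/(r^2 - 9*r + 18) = (r + 2)/(r - 3)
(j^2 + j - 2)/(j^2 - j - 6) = (j - 1)/(j - 3)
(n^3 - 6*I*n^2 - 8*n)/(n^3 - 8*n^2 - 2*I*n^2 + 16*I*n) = (n - 4*I)/(n - 8)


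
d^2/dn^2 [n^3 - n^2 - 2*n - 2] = 6*n - 2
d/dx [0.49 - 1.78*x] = -1.78000000000000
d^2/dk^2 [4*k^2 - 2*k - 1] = 8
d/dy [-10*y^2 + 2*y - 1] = 2 - 20*y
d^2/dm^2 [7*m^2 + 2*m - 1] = 14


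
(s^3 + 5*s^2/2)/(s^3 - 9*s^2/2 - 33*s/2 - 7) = s^2*(2*s + 5)/(2*s^3 - 9*s^2 - 33*s - 14)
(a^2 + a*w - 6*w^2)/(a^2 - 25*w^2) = (a^2 + a*w - 6*w^2)/(a^2 - 25*w^2)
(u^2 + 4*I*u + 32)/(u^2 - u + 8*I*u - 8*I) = (u - 4*I)/(u - 1)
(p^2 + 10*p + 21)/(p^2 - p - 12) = (p + 7)/(p - 4)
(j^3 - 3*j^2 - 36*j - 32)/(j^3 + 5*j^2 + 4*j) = (j - 8)/j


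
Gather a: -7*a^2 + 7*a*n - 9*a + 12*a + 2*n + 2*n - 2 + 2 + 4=-7*a^2 + a*(7*n + 3) + 4*n + 4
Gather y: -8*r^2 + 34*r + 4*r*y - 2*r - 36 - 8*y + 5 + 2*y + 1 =-8*r^2 + 32*r + y*(4*r - 6) - 30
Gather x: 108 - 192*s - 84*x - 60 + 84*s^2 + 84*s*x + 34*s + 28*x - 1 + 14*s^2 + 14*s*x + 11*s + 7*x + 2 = 98*s^2 - 147*s + x*(98*s - 49) + 49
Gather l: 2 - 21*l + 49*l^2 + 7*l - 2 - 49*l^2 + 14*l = 0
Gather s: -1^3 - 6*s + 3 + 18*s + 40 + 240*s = 252*s + 42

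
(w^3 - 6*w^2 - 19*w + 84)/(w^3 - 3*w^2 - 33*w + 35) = (w^2 + w - 12)/(w^2 + 4*w - 5)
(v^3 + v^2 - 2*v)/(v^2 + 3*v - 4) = v*(v + 2)/(v + 4)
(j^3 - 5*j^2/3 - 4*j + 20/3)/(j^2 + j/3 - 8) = (3*j^3 - 5*j^2 - 12*j + 20)/(3*j^2 + j - 24)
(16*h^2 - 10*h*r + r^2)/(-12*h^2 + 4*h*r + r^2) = (-8*h + r)/(6*h + r)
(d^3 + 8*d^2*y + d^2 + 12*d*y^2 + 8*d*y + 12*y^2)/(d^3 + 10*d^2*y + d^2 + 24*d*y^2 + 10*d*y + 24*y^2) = (d + 2*y)/(d + 4*y)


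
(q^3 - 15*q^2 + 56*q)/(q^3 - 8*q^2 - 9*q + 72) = q*(q - 7)/(q^2 - 9)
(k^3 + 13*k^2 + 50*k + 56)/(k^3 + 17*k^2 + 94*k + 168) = (k + 2)/(k + 6)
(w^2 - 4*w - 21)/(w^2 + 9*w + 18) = (w - 7)/(w + 6)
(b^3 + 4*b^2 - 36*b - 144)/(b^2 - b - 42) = (b^2 - 2*b - 24)/(b - 7)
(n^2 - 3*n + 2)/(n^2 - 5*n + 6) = (n - 1)/(n - 3)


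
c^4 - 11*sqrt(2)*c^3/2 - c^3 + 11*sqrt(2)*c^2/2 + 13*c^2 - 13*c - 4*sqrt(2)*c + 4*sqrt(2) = (c - 1)*(c - 4*sqrt(2))*(c - sqrt(2))*(c - sqrt(2)/2)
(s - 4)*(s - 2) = s^2 - 6*s + 8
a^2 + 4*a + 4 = (a + 2)^2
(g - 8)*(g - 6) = g^2 - 14*g + 48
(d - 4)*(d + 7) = d^2 + 3*d - 28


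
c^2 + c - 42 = (c - 6)*(c + 7)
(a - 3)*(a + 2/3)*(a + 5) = a^3 + 8*a^2/3 - 41*a/3 - 10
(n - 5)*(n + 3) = n^2 - 2*n - 15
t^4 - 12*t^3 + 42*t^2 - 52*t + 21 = (t - 7)*(t - 3)*(t - 1)^2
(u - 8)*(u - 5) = u^2 - 13*u + 40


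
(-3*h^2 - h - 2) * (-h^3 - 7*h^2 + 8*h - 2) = 3*h^5 + 22*h^4 - 15*h^3 + 12*h^2 - 14*h + 4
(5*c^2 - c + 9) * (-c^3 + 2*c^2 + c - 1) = -5*c^5 + 11*c^4 - 6*c^3 + 12*c^2 + 10*c - 9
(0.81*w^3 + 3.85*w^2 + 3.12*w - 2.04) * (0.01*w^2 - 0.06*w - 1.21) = 0.0081*w^5 - 0.0101*w^4 - 1.1799*w^3 - 4.8661*w^2 - 3.6528*w + 2.4684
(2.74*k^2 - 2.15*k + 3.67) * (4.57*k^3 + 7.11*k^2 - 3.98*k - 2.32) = 12.5218*k^5 + 9.6559*k^4 - 9.4198*k^3 + 28.2939*k^2 - 9.6186*k - 8.5144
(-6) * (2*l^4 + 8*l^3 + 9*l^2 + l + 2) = -12*l^4 - 48*l^3 - 54*l^2 - 6*l - 12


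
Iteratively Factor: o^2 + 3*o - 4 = (o - 1)*(o + 4)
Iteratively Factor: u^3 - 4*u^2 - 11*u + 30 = (u + 3)*(u^2 - 7*u + 10) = (u - 2)*(u + 3)*(u - 5)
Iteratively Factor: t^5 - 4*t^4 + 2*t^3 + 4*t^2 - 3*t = (t - 3)*(t^4 - t^3 - t^2 + t) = (t - 3)*(t - 1)*(t^3 - t) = (t - 3)*(t - 1)^2*(t^2 + t) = (t - 3)*(t - 1)^2*(t + 1)*(t)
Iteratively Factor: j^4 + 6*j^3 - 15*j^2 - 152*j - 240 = (j + 4)*(j^3 + 2*j^2 - 23*j - 60) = (j - 5)*(j + 4)*(j^2 + 7*j + 12) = (j - 5)*(j + 4)^2*(j + 3)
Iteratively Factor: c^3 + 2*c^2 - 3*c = (c + 3)*(c^2 - c) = c*(c + 3)*(c - 1)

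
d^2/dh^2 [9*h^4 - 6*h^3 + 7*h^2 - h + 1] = 108*h^2 - 36*h + 14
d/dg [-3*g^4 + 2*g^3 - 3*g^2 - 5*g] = -12*g^3 + 6*g^2 - 6*g - 5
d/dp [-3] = 0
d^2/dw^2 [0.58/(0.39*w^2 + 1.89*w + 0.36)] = (-0.176436*w^2 - 0.855036*w + 0.58*(0.78*w + 1.89)*(1.56*w + 3.78) - 0.162864)/(0.39*w^2 + 1.89*w + 0.36)^3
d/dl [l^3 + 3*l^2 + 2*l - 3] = 3*l^2 + 6*l + 2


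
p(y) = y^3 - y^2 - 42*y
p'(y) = 3*y^2 - 2*y - 42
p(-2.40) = 81.22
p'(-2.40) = -19.92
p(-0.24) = 10.01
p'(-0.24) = -41.35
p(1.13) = -47.29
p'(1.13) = -40.43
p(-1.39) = 53.76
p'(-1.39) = -33.42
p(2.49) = -95.34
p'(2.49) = -28.38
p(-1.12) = 44.38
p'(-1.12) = -36.00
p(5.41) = -98.15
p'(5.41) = 34.98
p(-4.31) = 82.38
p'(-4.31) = 22.35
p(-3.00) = 90.00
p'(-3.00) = -9.00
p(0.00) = 0.00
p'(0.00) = -42.00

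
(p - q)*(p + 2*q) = p^2 + p*q - 2*q^2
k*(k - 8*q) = k^2 - 8*k*q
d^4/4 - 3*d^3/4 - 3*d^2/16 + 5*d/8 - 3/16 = (d/4 + 1/4)*(d - 3)*(d - 1/2)^2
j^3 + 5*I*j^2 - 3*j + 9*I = (j - I)*(j + 3*I)^2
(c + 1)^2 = c^2 + 2*c + 1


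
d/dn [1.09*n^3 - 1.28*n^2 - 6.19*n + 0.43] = 3.27*n^2 - 2.56*n - 6.19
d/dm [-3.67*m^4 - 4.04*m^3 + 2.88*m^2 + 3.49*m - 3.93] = -14.68*m^3 - 12.12*m^2 + 5.76*m + 3.49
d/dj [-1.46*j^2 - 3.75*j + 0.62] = -2.92*j - 3.75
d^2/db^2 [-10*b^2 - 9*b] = -20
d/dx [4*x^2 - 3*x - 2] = 8*x - 3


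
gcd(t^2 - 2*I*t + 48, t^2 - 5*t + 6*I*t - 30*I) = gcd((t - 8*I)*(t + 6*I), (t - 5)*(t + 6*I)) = t + 6*I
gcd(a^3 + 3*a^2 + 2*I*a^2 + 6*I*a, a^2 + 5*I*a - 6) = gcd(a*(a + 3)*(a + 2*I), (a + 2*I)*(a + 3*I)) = a + 2*I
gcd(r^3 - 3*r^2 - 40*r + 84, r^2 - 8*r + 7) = r - 7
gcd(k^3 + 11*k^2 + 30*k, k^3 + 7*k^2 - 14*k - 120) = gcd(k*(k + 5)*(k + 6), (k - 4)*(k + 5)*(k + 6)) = k^2 + 11*k + 30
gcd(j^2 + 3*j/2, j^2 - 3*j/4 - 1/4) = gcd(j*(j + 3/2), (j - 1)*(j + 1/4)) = 1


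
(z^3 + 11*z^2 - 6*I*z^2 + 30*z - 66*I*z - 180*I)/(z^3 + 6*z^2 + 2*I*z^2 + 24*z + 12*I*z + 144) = (z^2 + z*(5 - 6*I) - 30*I)/(z^2 + 2*I*z + 24)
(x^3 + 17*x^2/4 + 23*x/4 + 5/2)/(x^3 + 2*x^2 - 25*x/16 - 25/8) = 4*(x + 1)/(4*x - 5)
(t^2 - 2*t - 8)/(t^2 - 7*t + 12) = (t + 2)/(t - 3)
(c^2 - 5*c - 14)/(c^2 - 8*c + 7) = (c + 2)/(c - 1)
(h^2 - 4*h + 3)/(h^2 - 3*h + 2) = (h - 3)/(h - 2)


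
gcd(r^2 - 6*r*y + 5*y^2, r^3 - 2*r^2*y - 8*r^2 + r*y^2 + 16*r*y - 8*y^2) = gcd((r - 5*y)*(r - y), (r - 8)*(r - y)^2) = -r + y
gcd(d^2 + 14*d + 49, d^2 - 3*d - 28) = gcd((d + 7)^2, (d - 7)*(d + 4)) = 1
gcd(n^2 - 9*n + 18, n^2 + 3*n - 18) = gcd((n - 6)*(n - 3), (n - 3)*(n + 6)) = n - 3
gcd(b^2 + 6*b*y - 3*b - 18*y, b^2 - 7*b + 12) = b - 3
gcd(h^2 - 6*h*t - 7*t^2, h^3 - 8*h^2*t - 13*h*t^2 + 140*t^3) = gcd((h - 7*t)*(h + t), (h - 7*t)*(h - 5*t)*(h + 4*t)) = -h + 7*t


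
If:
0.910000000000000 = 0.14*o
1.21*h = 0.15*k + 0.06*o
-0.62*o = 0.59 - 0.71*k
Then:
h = 1.13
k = 6.51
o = 6.50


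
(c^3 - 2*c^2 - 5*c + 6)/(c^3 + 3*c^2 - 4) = (c - 3)/(c + 2)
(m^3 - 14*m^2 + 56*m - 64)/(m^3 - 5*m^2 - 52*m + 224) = (m - 2)/(m + 7)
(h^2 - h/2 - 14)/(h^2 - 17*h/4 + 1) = 2*(2*h + 7)/(4*h - 1)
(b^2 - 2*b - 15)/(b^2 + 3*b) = (b - 5)/b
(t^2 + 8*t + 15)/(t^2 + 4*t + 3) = (t + 5)/(t + 1)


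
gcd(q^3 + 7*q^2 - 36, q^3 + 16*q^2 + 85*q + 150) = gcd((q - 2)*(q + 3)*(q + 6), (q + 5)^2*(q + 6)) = q + 6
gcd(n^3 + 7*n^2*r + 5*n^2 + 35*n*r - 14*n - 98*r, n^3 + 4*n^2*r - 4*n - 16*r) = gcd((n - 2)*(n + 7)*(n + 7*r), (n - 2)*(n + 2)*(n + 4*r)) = n - 2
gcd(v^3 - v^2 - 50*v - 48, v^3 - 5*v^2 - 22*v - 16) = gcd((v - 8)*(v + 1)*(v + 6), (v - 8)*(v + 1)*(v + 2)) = v^2 - 7*v - 8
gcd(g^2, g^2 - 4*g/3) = g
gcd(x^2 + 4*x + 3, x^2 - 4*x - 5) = x + 1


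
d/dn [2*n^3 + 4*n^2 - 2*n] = 6*n^2 + 8*n - 2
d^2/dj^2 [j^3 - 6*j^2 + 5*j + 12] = 6*j - 12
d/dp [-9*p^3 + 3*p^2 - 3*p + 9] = -27*p^2 + 6*p - 3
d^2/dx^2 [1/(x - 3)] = 2/(x - 3)^3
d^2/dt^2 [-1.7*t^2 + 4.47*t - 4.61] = -3.40000000000000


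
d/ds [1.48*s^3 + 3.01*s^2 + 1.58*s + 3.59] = 4.44*s^2 + 6.02*s + 1.58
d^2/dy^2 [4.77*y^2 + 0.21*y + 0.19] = 9.54000000000000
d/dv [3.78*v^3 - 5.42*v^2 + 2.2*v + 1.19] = 11.34*v^2 - 10.84*v + 2.2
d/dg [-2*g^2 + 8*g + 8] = 8 - 4*g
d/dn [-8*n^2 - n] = -16*n - 1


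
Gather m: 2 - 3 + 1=0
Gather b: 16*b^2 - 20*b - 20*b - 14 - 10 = 16*b^2 - 40*b - 24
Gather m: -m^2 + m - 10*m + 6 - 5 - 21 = -m^2 - 9*m - 20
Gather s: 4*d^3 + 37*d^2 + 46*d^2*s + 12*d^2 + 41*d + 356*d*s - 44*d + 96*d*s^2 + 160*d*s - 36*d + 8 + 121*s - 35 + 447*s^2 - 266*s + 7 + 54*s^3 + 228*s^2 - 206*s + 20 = 4*d^3 + 49*d^2 - 39*d + 54*s^3 + s^2*(96*d + 675) + s*(46*d^2 + 516*d - 351)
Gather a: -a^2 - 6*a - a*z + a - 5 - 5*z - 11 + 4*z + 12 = -a^2 + a*(-z - 5) - z - 4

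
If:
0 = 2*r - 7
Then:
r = 7/2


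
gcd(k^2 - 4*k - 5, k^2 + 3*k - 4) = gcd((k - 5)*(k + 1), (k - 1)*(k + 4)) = 1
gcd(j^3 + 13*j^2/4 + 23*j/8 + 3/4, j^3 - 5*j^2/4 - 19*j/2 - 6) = j^2 + 11*j/4 + 3/2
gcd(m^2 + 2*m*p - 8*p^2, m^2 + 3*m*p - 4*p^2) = m + 4*p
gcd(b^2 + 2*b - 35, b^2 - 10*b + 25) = b - 5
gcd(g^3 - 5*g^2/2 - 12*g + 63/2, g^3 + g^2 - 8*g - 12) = g - 3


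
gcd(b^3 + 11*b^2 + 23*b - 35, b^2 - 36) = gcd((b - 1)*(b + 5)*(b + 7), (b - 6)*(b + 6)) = 1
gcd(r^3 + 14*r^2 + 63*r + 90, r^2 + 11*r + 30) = r^2 + 11*r + 30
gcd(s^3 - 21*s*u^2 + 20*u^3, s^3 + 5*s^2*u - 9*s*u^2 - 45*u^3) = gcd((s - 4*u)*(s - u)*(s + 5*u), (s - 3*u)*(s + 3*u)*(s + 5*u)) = s + 5*u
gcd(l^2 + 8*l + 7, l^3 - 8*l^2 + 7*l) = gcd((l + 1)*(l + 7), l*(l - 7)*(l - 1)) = 1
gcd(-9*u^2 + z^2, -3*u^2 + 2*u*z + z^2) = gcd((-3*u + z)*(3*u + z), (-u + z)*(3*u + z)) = 3*u + z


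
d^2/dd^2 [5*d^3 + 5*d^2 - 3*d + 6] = 30*d + 10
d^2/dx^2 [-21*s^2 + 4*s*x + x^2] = 2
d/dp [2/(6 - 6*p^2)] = 2*p/(3*(p^2 - 1)^2)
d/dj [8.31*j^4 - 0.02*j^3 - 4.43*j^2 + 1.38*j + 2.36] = 33.24*j^3 - 0.06*j^2 - 8.86*j + 1.38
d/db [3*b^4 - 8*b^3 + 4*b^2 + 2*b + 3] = 12*b^3 - 24*b^2 + 8*b + 2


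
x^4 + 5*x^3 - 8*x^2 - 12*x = x*(x - 2)*(x + 1)*(x + 6)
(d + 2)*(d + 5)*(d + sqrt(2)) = d^3 + sqrt(2)*d^2 + 7*d^2 + 7*sqrt(2)*d + 10*d + 10*sqrt(2)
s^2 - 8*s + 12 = (s - 6)*(s - 2)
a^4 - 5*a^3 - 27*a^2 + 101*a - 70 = (a - 7)*(a - 2)*(a - 1)*(a + 5)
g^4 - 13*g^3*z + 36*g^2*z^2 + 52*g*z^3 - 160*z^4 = (g - 8*z)*(g - 5*z)*(g - 2*z)*(g + 2*z)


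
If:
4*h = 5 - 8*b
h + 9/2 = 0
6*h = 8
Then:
No Solution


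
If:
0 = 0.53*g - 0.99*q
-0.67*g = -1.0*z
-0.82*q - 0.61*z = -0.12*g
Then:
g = 0.00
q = 0.00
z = 0.00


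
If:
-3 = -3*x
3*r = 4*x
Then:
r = 4/3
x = 1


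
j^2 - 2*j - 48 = (j - 8)*(j + 6)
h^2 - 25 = (h - 5)*(h + 5)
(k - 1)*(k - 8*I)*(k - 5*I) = k^3 - k^2 - 13*I*k^2 - 40*k + 13*I*k + 40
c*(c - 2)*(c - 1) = c^3 - 3*c^2 + 2*c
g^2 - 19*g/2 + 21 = (g - 6)*(g - 7/2)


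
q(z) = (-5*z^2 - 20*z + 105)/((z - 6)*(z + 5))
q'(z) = (-10*z - 20)/((z - 6)*(z + 5)) - (-5*z^2 - 20*z + 105)/((z - 6)*(z + 5)^2) - (-5*z^2 - 20*z + 105)/((z - 6)^2*(z + 5)) = 5*(5*z^2 + 18*z + 141)/(z^4 - 2*z^3 - 59*z^2 + 60*z + 900)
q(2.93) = -0.14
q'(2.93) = 2.00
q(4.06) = 3.34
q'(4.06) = 4.80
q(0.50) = -3.10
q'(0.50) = 0.83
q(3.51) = 1.26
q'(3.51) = 2.96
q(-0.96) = -4.25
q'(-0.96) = 0.81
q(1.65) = -2.02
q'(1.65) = 1.10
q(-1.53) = -4.74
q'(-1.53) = 0.92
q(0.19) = -3.35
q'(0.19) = 0.80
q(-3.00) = -6.67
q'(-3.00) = 2.04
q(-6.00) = 3.75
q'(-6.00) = 7.40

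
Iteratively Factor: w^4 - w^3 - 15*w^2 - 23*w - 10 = (w + 1)*(w^3 - 2*w^2 - 13*w - 10) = (w + 1)^2*(w^2 - 3*w - 10) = (w - 5)*(w + 1)^2*(w + 2)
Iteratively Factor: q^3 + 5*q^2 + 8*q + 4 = (q + 2)*(q^2 + 3*q + 2) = (q + 2)^2*(q + 1)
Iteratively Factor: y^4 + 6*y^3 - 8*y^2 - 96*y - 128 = (y + 4)*(y^3 + 2*y^2 - 16*y - 32) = (y + 4)^2*(y^2 - 2*y - 8) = (y + 2)*(y + 4)^2*(y - 4)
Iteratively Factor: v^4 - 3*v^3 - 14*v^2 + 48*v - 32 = (v + 4)*(v^3 - 7*v^2 + 14*v - 8) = (v - 1)*(v + 4)*(v^2 - 6*v + 8) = (v - 4)*(v - 1)*(v + 4)*(v - 2)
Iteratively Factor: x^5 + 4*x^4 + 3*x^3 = (x)*(x^4 + 4*x^3 + 3*x^2) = x^2*(x^3 + 4*x^2 + 3*x) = x^3*(x^2 + 4*x + 3) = x^3*(x + 1)*(x + 3)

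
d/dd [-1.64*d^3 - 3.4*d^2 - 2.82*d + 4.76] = -4.92*d^2 - 6.8*d - 2.82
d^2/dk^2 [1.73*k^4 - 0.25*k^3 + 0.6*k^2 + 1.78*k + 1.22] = 20.76*k^2 - 1.5*k + 1.2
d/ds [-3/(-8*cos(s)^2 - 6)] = 6*sin(2*s)/(2*cos(2*s) + 5)^2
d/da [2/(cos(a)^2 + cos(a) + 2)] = 2*(2*cos(a) + 1)*sin(a)/(cos(a)^2 + cos(a) + 2)^2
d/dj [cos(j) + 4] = -sin(j)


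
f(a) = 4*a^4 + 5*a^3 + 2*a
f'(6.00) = 3998.00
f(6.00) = 6276.00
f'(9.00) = 12881.00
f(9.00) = 29907.00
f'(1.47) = 85.24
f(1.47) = 37.50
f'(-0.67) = 3.92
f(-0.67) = -2.04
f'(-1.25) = -5.81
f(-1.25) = -2.50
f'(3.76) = 1064.58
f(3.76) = 1072.79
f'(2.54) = 360.97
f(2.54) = 253.51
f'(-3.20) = -368.69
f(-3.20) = 249.19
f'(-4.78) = -1402.72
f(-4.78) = 1532.56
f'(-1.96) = -60.85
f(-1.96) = 17.46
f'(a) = 16*a^3 + 15*a^2 + 2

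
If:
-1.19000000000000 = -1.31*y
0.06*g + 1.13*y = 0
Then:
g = -17.11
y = 0.91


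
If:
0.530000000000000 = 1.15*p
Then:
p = 0.46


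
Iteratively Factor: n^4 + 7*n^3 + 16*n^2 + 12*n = (n + 3)*(n^3 + 4*n^2 + 4*n) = (n + 2)*(n + 3)*(n^2 + 2*n) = n*(n + 2)*(n + 3)*(n + 2)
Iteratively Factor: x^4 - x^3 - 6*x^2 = (x + 2)*(x^3 - 3*x^2) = x*(x + 2)*(x^2 - 3*x) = x*(x - 3)*(x + 2)*(x)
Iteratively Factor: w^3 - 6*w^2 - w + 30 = (w - 3)*(w^2 - 3*w - 10) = (w - 5)*(w - 3)*(w + 2)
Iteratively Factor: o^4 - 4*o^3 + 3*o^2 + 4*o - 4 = (o - 2)*(o^3 - 2*o^2 - o + 2) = (o - 2)*(o - 1)*(o^2 - o - 2) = (o - 2)^2*(o - 1)*(o + 1)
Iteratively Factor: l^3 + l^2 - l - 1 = (l - 1)*(l^2 + 2*l + 1) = (l - 1)*(l + 1)*(l + 1)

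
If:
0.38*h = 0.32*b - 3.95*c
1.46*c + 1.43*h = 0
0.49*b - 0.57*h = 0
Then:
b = 0.00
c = 0.00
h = 0.00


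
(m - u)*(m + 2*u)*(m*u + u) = m^3*u + m^2*u^2 + m^2*u - 2*m*u^3 + m*u^2 - 2*u^3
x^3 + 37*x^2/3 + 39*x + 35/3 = (x + 1/3)*(x + 5)*(x + 7)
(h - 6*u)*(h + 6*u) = h^2 - 36*u^2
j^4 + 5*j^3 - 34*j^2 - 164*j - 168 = (j - 6)*(j + 2)^2*(j + 7)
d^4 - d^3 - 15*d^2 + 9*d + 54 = (d - 3)^2*(d + 2)*(d + 3)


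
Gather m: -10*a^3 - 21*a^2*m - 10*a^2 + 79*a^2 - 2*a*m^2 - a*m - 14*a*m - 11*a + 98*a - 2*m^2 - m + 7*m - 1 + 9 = -10*a^3 + 69*a^2 + 87*a + m^2*(-2*a - 2) + m*(-21*a^2 - 15*a + 6) + 8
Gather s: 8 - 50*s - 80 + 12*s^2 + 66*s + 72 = 12*s^2 + 16*s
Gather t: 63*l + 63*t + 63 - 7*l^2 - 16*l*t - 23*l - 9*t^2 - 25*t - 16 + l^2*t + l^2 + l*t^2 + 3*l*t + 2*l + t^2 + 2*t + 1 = -6*l^2 + 42*l + t^2*(l - 8) + t*(l^2 - 13*l + 40) + 48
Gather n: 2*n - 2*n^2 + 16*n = -2*n^2 + 18*n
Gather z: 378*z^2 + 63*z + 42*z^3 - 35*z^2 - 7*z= 42*z^3 + 343*z^2 + 56*z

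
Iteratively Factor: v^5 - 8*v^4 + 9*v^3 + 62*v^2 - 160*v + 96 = (v - 4)*(v^4 - 4*v^3 - 7*v^2 + 34*v - 24) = (v - 4)^2*(v^3 - 7*v + 6) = (v - 4)^2*(v + 3)*(v^2 - 3*v + 2) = (v - 4)^2*(v - 1)*(v + 3)*(v - 2)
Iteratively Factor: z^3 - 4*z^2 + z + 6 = (z - 3)*(z^2 - z - 2) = (z - 3)*(z + 1)*(z - 2)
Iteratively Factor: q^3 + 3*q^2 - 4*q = (q - 1)*(q^2 + 4*q) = (q - 1)*(q + 4)*(q)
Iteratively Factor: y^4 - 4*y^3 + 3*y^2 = (y)*(y^3 - 4*y^2 + 3*y) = y^2*(y^2 - 4*y + 3) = y^2*(y - 1)*(y - 3)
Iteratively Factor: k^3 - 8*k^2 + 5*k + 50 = (k - 5)*(k^2 - 3*k - 10) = (k - 5)^2*(k + 2)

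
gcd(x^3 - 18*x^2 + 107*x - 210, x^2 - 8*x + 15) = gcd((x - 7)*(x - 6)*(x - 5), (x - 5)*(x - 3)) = x - 5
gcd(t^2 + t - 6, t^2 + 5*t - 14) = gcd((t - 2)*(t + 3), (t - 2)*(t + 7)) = t - 2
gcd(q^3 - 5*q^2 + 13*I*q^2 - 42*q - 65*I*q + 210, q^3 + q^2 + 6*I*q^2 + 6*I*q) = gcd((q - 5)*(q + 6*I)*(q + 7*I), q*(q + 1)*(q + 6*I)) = q + 6*I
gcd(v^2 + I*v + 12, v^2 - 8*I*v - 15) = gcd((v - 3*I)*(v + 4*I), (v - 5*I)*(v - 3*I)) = v - 3*I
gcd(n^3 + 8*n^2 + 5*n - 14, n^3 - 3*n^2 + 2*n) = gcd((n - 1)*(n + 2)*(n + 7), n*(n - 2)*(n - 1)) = n - 1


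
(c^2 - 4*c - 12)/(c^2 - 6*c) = (c + 2)/c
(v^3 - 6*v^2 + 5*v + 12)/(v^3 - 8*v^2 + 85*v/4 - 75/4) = 4*(v^2 - 3*v - 4)/(4*v^2 - 20*v + 25)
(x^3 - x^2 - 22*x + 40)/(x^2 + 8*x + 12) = (x^3 - x^2 - 22*x + 40)/(x^2 + 8*x + 12)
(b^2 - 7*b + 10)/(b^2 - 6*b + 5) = (b - 2)/(b - 1)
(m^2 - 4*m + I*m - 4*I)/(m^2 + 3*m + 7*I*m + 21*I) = (m^2 + m*(-4 + I) - 4*I)/(m^2 + m*(3 + 7*I) + 21*I)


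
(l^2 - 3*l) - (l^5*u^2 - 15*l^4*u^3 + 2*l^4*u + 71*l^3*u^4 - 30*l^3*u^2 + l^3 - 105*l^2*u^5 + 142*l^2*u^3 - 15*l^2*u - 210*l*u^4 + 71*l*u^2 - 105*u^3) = -l^5*u^2 + 15*l^4*u^3 - 2*l^4*u - 71*l^3*u^4 + 30*l^3*u^2 - l^3 + 105*l^2*u^5 - 142*l^2*u^3 + 15*l^2*u + l^2 + 210*l*u^4 - 71*l*u^2 - 3*l + 105*u^3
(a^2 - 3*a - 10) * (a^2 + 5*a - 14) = a^4 + 2*a^3 - 39*a^2 - 8*a + 140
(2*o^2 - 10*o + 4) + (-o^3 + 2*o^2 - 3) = -o^3 + 4*o^2 - 10*o + 1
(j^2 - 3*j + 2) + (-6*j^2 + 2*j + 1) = -5*j^2 - j + 3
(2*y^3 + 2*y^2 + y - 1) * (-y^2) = -2*y^5 - 2*y^4 - y^3 + y^2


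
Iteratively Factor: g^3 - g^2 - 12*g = (g + 3)*(g^2 - 4*g) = g*(g + 3)*(g - 4)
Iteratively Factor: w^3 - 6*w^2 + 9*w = (w)*(w^2 - 6*w + 9) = w*(w - 3)*(w - 3)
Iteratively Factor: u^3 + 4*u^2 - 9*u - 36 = (u + 3)*(u^2 + u - 12) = (u - 3)*(u + 3)*(u + 4)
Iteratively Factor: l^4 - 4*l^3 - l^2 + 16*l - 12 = (l - 3)*(l^3 - l^2 - 4*l + 4) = (l - 3)*(l - 1)*(l^2 - 4) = (l - 3)*(l - 1)*(l + 2)*(l - 2)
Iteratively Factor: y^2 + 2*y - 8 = (y - 2)*(y + 4)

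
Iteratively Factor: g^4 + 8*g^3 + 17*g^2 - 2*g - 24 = (g + 4)*(g^3 + 4*g^2 + g - 6) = (g + 3)*(g + 4)*(g^2 + g - 2) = (g - 1)*(g + 3)*(g + 4)*(g + 2)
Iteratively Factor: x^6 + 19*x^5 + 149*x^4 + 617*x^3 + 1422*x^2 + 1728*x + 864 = (x + 4)*(x^5 + 15*x^4 + 89*x^3 + 261*x^2 + 378*x + 216) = (x + 3)*(x + 4)*(x^4 + 12*x^3 + 53*x^2 + 102*x + 72) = (x + 3)^2*(x + 4)*(x^3 + 9*x^2 + 26*x + 24) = (x + 3)^3*(x + 4)*(x^2 + 6*x + 8) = (x + 2)*(x + 3)^3*(x + 4)*(x + 4)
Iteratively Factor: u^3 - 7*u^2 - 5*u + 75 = (u + 3)*(u^2 - 10*u + 25) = (u - 5)*(u + 3)*(u - 5)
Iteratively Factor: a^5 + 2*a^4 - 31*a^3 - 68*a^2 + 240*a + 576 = (a - 4)*(a^4 + 6*a^3 - 7*a^2 - 96*a - 144) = (a - 4)*(a + 4)*(a^3 + 2*a^2 - 15*a - 36) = (a - 4)*(a + 3)*(a + 4)*(a^2 - a - 12) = (a - 4)*(a + 3)^2*(a + 4)*(a - 4)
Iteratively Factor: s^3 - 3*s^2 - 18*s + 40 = (s - 2)*(s^2 - s - 20) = (s - 5)*(s - 2)*(s + 4)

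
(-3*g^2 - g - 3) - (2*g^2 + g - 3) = -5*g^2 - 2*g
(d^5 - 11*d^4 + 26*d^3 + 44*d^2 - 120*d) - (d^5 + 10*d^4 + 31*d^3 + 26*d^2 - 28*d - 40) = -21*d^4 - 5*d^3 + 18*d^2 - 92*d + 40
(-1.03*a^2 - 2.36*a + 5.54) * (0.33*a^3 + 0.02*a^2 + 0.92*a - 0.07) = -0.3399*a^5 - 0.7994*a^4 + 0.8334*a^3 - 1.9883*a^2 + 5.262*a - 0.3878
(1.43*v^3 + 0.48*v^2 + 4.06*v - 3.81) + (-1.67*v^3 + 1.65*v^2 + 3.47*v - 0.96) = -0.24*v^3 + 2.13*v^2 + 7.53*v - 4.77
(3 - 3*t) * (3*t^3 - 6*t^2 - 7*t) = -9*t^4 + 27*t^3 + 3*t^2 - 21*t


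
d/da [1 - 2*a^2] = -4*a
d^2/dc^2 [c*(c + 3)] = 2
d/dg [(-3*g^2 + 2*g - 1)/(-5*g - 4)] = (15*g^2 + 24*g - 13)/(25*g^2 + 40*g + 16)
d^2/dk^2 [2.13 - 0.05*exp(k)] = -0.05*exp(k)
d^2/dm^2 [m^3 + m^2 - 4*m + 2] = 6*m + 2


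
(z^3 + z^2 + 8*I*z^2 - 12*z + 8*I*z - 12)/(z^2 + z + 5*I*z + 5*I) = (z^2 + 8*I*z - 12)/(z + 5*I)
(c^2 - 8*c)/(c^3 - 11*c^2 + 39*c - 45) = c*(c - 8)/(c^3 - 11*c^2 + 39*c - 45)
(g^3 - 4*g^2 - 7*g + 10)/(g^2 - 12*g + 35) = (g^2 + g - 2)/(g - 7)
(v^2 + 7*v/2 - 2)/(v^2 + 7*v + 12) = (v - 1/2)/(v + 3)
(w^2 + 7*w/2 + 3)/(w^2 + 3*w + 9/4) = 2*(w + 2)/(2*w + 3)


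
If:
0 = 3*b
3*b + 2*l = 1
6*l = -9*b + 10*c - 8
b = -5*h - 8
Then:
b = 0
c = 11/10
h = -8/5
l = 1/2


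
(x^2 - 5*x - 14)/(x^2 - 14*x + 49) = (x + 2)/(x - 7)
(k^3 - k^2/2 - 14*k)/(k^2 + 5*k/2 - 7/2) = k*(k - 4)/(k - 1)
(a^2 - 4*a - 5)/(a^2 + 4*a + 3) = (a - 5)/(a + 3)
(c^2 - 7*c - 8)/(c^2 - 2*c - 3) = (c - 8)/(c - 3)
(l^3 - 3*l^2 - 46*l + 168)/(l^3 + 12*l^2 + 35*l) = (l^2 - 10*l + 24)/(l*(l + 5))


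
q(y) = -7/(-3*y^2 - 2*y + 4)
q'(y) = -7*(6*y + 2)/(-3*y^2 - 2*y + 4)^2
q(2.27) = 0.44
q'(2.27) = -0.43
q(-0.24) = -1.63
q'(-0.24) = -0.21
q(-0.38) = -1.62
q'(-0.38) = 0.10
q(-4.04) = 0.19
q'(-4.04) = 0.11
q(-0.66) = -1.74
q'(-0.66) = 0.85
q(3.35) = 0.19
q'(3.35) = -0.12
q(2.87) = 0.26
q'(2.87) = -0.19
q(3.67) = 0.16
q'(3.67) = -0.09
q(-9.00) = 0.03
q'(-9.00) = 0.01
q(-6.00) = 0.08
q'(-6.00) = 0.03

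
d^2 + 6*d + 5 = (d + 1)*(d + 5)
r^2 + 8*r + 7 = (r + 1)*(r + 7)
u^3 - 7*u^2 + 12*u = u*(u - 4)*(u - 3)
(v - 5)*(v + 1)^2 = v^3 - 3*v^2 - 9*v - 5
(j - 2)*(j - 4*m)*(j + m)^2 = j^4 - 2*j^3*m - 2*j^3 - 7*j^2*m^2 + 4*j^2*m - 4*j*m^3 + 14*j*m^2 + 8*m^3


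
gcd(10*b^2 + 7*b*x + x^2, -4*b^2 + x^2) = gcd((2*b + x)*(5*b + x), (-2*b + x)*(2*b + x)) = 2*b + x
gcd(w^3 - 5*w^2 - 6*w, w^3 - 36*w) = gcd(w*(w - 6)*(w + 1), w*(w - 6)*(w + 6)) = w^2 - 6*w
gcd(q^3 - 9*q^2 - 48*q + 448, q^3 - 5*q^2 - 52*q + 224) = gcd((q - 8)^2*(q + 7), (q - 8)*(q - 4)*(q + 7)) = q^2 - q - 56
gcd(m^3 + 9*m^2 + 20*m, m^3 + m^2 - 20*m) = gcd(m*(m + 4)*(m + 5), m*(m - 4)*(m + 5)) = m^2 + 5*m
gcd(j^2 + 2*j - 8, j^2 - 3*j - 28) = j + 4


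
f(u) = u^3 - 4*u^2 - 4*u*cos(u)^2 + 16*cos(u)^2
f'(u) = 3*u^2 + 8*u*sin(u)*cos(u) - 8*u - 32*sin(u)*cos(u) - 4*cos(u)^2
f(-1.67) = -15.59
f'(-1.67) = 17.22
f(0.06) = 15.69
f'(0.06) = -6.34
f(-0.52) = 12.39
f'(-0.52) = 17.55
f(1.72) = -6.54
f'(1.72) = -2.29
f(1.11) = -1.28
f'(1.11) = -15.18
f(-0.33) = 15.03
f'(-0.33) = 10.01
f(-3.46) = -62.39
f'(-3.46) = 77.73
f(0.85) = 3.21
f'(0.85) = -18.87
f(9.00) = 388.40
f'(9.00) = 152.66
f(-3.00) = -35.56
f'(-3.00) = 39.26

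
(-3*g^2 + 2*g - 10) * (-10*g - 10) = 30*g^3 + 10*g^2 + 80*g + 100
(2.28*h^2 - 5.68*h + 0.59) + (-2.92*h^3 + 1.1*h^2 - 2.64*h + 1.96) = -2.92*h^3 + 3.38*h^2 - 8.32*h + 2.55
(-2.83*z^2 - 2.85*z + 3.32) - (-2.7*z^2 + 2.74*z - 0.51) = -0.13*z^2 - 5.59*z + 3.83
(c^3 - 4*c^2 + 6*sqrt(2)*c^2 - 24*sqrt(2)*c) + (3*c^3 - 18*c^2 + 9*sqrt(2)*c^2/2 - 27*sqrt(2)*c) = 4*c^3 - 22*c^2 + 21*sqrt(2)*c^2/2 - 51*sqrt(2)*c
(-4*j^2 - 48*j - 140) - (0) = -4*j^2 - 48*j - 140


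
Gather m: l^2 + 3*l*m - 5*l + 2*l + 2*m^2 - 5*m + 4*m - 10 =l^2 - 3*l + 2*m^2 + m*(3*l - 1) - 10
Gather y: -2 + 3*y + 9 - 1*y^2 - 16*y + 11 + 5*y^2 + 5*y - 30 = 4*y^2 - 8*y - 12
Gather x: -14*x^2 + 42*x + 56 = -14*x^2 + 42*x + 56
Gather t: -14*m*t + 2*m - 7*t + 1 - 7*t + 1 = 2*m + t*(-14*m - 14) + 2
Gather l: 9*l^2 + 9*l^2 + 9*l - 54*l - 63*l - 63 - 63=18*l^2 - 108*l - 126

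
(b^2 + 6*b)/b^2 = (b + 6)/b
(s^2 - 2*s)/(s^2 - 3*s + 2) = s/(s - 1)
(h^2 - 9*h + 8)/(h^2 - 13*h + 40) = (h - 1)/(h - 5)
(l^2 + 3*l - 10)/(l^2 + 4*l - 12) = (l + 5)/(l + 6)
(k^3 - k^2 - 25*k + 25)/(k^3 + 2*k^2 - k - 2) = (k^2 - 25)/(k^2 + 3*k + 2)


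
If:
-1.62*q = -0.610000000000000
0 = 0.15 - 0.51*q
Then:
No Solution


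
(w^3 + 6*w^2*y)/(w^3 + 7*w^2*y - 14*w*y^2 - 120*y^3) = w^2/(w^2 + w*y - 20*y^2)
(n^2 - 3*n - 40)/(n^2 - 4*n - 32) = (n + 5)/(n + 4)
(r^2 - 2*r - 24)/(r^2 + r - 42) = (r + 4)/(r + 7)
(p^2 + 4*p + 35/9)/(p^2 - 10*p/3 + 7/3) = (9*p^2 + 36*p + 35)/(3*(3*p^2 - 10*p + 7))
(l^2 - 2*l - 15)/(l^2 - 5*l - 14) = (-l^2 + 2*l + 15)/(-l^2 + 5*l + 14)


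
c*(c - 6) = c^2 - 6*c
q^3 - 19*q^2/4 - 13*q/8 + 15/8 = (q - 5)*(q - 1/2)*(q + 3/4)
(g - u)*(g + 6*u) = g^2 + 5*g*u - 6*u^2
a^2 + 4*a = a*(a + 4)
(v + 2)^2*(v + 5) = v^3 + 9*v^2 + 24*v + 20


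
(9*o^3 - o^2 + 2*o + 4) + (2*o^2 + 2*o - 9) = 9*o^3 + o^2 + 4*o - 5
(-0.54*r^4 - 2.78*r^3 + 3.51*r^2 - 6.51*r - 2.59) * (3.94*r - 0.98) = -2.1276*r^5 - 10.424*r^4 + 16.5538*r^3 - 29.0892*r^2 - 3.8248*r + 2.5382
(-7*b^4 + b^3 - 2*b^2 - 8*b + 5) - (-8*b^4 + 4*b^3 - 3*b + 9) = b^4 - 3*b^3 - 2*b^2 - 5*b - 4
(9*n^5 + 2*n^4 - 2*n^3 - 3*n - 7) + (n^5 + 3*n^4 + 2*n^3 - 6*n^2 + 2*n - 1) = 10*n^5 + 5*n^4 - 6*n^2 - n - 8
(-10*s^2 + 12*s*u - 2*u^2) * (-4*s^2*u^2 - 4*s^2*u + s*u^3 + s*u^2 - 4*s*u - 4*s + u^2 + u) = 40*s^4*u^2 + 40*s^4*u - 58*s^3*u^3 - 58*s^3*u^2 + 40*s^3*u + 40*s^3 + 20*s^2*u^4 + 20*s^2*u^3 - 58*s^2*u^2 - 58*s^2*u - 2*s*u^5 - 2*s*u^4 + 20*s*u^3 + 20*s*u^2 - 2*u^4 - 2*u^3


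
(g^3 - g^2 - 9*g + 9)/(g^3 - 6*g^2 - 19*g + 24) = (g - 3)/(g - 8)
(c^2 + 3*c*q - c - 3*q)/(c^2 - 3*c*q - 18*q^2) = (1 - c)/(-c + 6*q)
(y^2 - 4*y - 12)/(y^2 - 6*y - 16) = (y - 6)/(y - 8)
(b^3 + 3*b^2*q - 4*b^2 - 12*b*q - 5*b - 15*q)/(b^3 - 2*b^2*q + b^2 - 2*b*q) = (-b^2 - 3*b*q + 5*b + 15*q)/(b*(-b + 2*q))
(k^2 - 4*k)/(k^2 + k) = (k - 4)/(k + 1)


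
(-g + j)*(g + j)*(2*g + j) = -2*g^3 - g^2*j + 2*g*j^2 + j^3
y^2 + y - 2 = (y - 1)*(y + 2)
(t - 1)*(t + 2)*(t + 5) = t^3 + 6*t^2 + 3*t - 10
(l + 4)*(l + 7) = l^2 + 11*l + 28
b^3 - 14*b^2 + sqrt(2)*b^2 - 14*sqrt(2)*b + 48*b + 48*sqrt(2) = (b - 8)*(b - 6)*(b + sqrt(2))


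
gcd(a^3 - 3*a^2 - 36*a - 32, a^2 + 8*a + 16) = a + 4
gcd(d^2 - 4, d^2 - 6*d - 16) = d + 2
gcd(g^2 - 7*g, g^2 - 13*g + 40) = 1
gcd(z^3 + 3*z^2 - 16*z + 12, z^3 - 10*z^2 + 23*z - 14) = z^2 - 3*z + 2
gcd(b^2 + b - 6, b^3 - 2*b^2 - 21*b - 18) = b + 3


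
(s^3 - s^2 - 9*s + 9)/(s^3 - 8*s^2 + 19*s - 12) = (s + 3)/(s - 4)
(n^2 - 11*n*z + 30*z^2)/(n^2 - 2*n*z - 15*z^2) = (n - 6*z)/(n + 3*z)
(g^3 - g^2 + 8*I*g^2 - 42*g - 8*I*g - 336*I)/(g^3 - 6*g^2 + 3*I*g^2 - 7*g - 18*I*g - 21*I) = (g^2 + g*(6 + 8*I) + 48*I)/(g^2 + g*(1 + 3*I) + 3*I)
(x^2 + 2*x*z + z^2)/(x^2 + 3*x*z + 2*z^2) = (x + z)/(x + 2*z)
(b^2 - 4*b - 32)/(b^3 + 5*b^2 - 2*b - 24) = (b - 8)/(b^2 + b - 6)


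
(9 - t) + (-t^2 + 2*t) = -t^2 + t + 9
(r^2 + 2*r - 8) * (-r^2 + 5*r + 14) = -r^4 + 3*r^3 + 32*r^2 - 12*r - 112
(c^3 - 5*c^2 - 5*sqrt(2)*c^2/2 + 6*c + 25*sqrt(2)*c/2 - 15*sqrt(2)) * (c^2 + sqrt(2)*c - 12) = c^5 - 5*c^4 - 3*sqrt(2)*c^4/2 - 11*c^3 + 15*sqrt(2)*c^3/2 + 21*sqrt(2)*c^2 + 85*c^2 - 150*sqrt(2)*c - 102*c + 180*sqrt(2)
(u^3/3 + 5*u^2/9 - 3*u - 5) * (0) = 0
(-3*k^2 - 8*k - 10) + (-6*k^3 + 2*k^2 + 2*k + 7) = -6*k^3 - k^2 - 6*k - 3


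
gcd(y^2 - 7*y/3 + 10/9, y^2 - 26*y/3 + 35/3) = y - 5/3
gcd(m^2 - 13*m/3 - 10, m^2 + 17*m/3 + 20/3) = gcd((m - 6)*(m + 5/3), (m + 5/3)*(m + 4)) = m + 5/3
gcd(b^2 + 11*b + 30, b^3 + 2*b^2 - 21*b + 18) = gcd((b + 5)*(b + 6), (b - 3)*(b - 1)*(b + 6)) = b + 6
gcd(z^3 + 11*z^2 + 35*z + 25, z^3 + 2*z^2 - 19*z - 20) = z^2 + 6*z + 5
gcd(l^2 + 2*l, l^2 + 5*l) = l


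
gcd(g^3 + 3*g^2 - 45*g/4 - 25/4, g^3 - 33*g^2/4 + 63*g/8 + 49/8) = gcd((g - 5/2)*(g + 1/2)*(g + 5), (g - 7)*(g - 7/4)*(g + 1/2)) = g + 1/2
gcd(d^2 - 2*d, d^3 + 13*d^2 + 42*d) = d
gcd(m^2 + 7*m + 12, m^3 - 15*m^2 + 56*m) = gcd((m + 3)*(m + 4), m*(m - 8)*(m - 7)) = 1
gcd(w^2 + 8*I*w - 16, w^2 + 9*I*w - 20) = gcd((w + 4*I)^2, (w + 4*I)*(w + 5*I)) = w + 4*I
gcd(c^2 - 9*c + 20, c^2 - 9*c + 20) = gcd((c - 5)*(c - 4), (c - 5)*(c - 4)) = c^2 - 9*c + 20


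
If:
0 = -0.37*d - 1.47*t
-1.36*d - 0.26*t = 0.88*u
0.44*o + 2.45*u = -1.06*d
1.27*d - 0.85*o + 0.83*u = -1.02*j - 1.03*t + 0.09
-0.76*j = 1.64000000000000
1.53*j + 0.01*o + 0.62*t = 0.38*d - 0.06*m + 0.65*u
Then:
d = -0.45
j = -2.16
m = 58.59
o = -2.58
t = 0.11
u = 0.66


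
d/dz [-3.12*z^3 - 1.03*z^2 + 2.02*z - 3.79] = -9.36*z^2 - 2.06*z + 2.02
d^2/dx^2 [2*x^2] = 4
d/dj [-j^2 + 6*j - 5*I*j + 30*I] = -2*j + 6 - 5*I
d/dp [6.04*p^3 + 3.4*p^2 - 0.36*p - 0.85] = 18.12*p^2 + 6.8*p - 0.36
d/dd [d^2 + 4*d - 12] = 2*d + 4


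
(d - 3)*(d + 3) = d^2 - 9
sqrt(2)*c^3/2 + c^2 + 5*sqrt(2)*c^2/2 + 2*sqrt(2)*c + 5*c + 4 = (c + 1)*(c + 4)*(sqrt(2)*c/2 + 1)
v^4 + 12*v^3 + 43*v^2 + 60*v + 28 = (v + 1)*(v + 2)^2*(v + 7)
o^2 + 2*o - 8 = (o - 2)*(o + 4)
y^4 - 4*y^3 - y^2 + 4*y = y*(y - 4)*(y - 1)*(y + 1)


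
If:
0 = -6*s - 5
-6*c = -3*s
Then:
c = -5/12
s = -5/6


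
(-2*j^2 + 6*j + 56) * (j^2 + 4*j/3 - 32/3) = -2*j^4 + 10*j^3/3 + 256*j^2/3 + 32*j/3 - 1792/3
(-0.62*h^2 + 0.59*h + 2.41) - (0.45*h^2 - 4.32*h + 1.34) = -1.07*h^2 + 4.91*h + 1.07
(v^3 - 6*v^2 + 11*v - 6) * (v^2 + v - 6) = v^5 - 5*v^4 - v^3 + 41*v^2 - 72*v + 36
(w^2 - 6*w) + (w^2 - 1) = 2*w^2 - 6*w - 1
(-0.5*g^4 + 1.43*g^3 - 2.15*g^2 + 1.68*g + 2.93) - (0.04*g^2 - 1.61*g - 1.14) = -0.5*g^4 + 1.43*g^3 - 2.19*g^2 + 3.29*g + 4.07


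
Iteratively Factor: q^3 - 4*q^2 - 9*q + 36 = (q + 3)*(q^2 - 7*q + 12) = (q - 4)*(q + 3)*(q - 3)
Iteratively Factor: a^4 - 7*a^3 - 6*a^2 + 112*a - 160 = (a - 2)*(a^3 - 5*a^2 - 16*a + 80) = (a - 4)*(a - 2)*(a^2 - a - 20) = (a - 5)*(a - 4)*(a - 2)*(a + 4)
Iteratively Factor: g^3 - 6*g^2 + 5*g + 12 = (g - 4)*(g^2 - 2*g - 3) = (g - 4)*(g + 1)*(g - 3)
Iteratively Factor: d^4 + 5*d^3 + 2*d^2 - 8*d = (d)*(d^3 + 5*d^2 + 2*d - 8) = d*(d + 2)*(d^2 + 3*d - 4) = d*(d + 2)*(d + 4)*(d - 1)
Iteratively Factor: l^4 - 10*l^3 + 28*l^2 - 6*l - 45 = (l - 3)*(l^3 - 7*l^2 + 7*l + 15) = (l - 3)*(l + 1)*(l^2 - 8*l + 15) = (l - 3)^2*(l + 1)*(l - 5)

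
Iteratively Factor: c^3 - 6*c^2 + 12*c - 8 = (c - 2)*(c^2 - 4*c + 4) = (c - 2)^2*(c - 2)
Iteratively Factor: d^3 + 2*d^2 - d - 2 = (d + 1)*(d^2 + d - 2) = (d + 1)*(d + 2)*(d - 1)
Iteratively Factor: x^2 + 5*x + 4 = (x + 1)*(x + 4)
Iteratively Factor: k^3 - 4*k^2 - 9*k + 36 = (k + 3)*(k^2 - 7*k + 12) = (k - 4)*(k + 3)*(k - 3)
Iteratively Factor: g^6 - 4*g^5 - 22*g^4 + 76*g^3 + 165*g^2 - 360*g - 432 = (g + 1)*(g^5 - 5*g^4 - 17*g^3 + 93*g^2 + 72*g - 432) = (g + 1)*(g + 3)*(g^4 - 8*g^3 + 7*g^2 + 72*g - 144) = (g - 3)*(g + 1)*(g + 3)*(g^3 - 5*g^2 - 8*g + 48) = (g - 3)*(g + 1)*(g + 3)^2*(g^2 - 8*g + 16) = (g - 4)*(g - 3)*(g + 1)*(g + 3)^2*(g - 4)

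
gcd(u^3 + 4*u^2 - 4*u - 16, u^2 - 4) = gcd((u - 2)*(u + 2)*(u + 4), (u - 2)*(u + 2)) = u^2 - 4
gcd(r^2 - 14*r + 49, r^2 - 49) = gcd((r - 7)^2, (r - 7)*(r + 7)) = r - 7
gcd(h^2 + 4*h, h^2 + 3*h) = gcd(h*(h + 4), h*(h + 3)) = h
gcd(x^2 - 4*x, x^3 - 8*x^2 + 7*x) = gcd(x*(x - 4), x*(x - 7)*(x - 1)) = x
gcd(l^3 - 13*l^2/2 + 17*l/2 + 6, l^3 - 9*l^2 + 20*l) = l - 4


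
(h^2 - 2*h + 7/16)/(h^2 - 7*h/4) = (h - 1/4)/h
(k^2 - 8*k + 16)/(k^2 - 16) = (k - 4)/(k + 4)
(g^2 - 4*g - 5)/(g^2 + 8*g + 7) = (g - 5)/(g + 7)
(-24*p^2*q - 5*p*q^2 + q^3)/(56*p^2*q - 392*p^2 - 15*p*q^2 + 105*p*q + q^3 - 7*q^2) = q*(-3*p - q)/(7*p*q - 49*p - q^2 + 7*q)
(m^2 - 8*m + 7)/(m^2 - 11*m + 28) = (m - 1)/(m - 4)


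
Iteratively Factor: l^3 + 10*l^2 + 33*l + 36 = (l + 3)*(l^2 + 7*l + 12) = (l + 3)^2*(l + 4)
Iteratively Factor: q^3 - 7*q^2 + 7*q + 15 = (q + 1)*(q^2 - 8*q + 15) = (q - 3)*(q + 1)*(q - 5)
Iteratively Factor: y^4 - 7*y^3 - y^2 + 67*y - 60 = (y - 5)*(y^3 - 2*y^2 - 11*y + 12) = (y - 5)*(y - 4)*(y^2 + 2*y - 3) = (y - 5)*(y - 4)*(y - 1)*(y + 3)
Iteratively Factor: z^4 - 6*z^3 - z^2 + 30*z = (z - 3)*(z^3 - 3*z^2 - 10*z) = z*(z - 3)*(z^2 - 3*z - 10) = z*(z - 5)*(z - 3)*(z + 2)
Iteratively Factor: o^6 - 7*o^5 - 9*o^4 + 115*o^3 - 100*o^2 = (o + 4)*(o^5 - 11*o^4 + 35*o^3 - 25*o^2) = o*(o + 4)*(o^4 - 11*o^3 + 35*o^2 - 25*o) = o*(o - 5)*(o + 4)*(o^3 - 6*o^2 + 5*o) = o*(o - 5)^2*(o + 4)*(o^2 - o) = o^2*(o - 5)^2*(o + 4)*(o - 1)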